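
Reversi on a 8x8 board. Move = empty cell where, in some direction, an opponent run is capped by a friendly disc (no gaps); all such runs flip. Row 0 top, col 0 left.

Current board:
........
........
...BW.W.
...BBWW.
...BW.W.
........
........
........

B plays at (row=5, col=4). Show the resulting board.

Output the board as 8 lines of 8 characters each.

Answer: ........
........
...BW.W.
...BBWW.
...BB.W.
....B...
........
........

Derivation:
Place B at (5,4); scan 8 dirs for brackets.
Dir NW: first cell 'B' (not opp) -> no flip
Dir N: opp run (4,4) capped by B -> flip
Dir NE: first cell '.' (not opp) -> no flip
Dir W: first cell '.' (not opp) -> no flip
Dir E: first cell '.' (not opp) -> no flip
Dir SW: first cell '.' (not opp) -> no flip
Dir S: first cell '.' (not opp) -> no flip
Dir SE: first cell '.' (not opp) -> no flip
All flips: (4,4)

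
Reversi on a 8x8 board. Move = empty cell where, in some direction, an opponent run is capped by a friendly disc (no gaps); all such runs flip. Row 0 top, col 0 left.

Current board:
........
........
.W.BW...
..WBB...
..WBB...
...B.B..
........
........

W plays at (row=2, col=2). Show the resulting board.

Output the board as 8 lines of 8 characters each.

Answer: ........
........
.WWWW...
..WBB...
..WBB...
...B.B..
........
........

Derivation:
Place W at (2,2); scan 8 dirs for brackets.
Dir NW: first cell '.' (not opp) -> no flip
Dir N: first cell '.' (not opp) -> no flip
Dir NE: first cell '.' (not opp) -> no flip
Dir W: first cell 'W' (not opp) -> no flip
Dir E: opp run (2,3) capped by W -> flip
Dir SW: first cell '.' (not opp) -> no flip
Dir S: first cell 'W' (not opp) -> no flip
Dir SE: opp run (3,3) (4,4) (5,5), next='.' -> no flip
All flips: (2,3)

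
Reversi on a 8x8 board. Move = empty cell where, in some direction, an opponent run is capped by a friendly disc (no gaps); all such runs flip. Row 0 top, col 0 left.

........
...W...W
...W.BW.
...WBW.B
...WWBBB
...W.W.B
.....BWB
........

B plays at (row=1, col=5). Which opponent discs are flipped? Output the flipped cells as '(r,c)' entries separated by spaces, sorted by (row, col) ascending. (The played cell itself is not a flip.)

Answer: (2,6)

Derivation:
Dir NW: first cell '.' (not opp) -> no flip
Dir N: first cell '.' (not opp) -> no flip
Dir NE: first cell '.' (not opp) -> no flip
Dir W: first cell '.' (not opp) -> no flip
Dir E: first cell '.' (not opp) -> no flip
Dir SW: first cell '.' (not opp) -> no flip
Dir S: first cell 'B' (not opp) -> no flip
Dir SE: opp run (2,6) capped by B -> flip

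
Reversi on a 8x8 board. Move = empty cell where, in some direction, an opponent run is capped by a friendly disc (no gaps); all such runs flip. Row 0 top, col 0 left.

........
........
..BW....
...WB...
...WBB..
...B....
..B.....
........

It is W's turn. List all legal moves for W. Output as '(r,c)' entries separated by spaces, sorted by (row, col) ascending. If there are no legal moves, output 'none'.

(1,1): flips 1 -> legal
(1,2): no bracket -> illegal
(1,3): no bracket -> illegal
(2,1): flips 1 -> legal
(2,4): no bracket -> illegal
(2,5): flips 1 -> legal
(3,1): no bracket -> illegal
(3,2): no bracket -> illegal
(3,5): flips 1 -> legal
(3,6): no bracket -> illegal
(4,2): no bracket -> illegal
(4,6): flips 2 -> legal
(5,1): no bracket -> illegal
(5,2): no bracket -> illegal
(5,4): no bracket -> illegal
(5,5): flips 1 -> legal
(5,6): flips 2 -> legal
(6,1): no bracket -> illegal
(6,3): flips 1 -> legal
(6,4): no bracket -> illegal
(7,1): no bracket -> illegal
(7,2): no bracket -> illegal
(7,3): no bracket -> illegal

Answer: (1,1) (2,1) (2,5) (3,5) (4,6) (5,5) (5,6) (6,3)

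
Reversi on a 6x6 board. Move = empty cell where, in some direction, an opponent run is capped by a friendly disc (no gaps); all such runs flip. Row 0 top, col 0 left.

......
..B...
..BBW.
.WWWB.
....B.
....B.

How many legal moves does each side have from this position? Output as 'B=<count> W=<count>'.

-- B to move --
(1,3): no bracket -> illegal
(1,4): flips 1 -> legal
(1,5): no bracket -> illegal
(2,0): no bracket -> illegal
(2,1): no bracket -> illegal
(2,5): flips 1 -> legal
(3,0): flips 3 -> legal
(3,5): no bracket -> illegal
(4,0): flips 1 -> legal
(4,1): flips 1 -> legal
(4,2): flips 1 -> legal
(4,3): flips 1 -> legal
B mobility = 7
-- W to move --
(0,1): no bracket -> illegal
(0,2): flips 2 -> legal
(0,3): no bracket -> illegal
(1,1): flips 1 -> legal
(1,3): flips 2 -> legal
(1,4): flips 1 -> legal
(2,1): flips 2 -> legal
(2,5): no bracket -> illegal
(3,5): flips 1 -> legal
(4,3): no bracket -> illegal
(4,5): no bracket -> illegal
(5,3): no bracket -> illegal
(5,5): flips 1 -> legal
W mobility = 7

Answer: B=7 W=7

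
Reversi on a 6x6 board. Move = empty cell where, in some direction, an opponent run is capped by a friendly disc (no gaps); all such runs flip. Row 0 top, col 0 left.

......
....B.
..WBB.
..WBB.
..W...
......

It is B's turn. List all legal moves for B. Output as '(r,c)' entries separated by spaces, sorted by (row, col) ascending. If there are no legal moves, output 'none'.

Answer: (1,1) (2,1) (3,1) (4,1) (5,1)

Derivation:
(1,1): flips 1 -> legal
(1,2): no bracket -> illegal
(1,3): no bracket -> illegal
(2,1): flips 1 -> legal
(3,1): flips 1 -> legal
(4,1): flips 1 -> legal
(4,3): no bracket -> illegal
(5,1): flips 1 -> legal
(5,2): no bracket -> illegal
(5,3): no bracket -> illegal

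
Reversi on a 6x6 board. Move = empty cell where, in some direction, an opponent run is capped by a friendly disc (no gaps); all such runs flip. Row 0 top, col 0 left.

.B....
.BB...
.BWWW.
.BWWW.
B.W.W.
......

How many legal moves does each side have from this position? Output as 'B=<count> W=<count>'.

-- B to move --
(1,3): flips 1 -> legal
(1,4): no bracket -> illegal
(1,5): no bracket -> illegal
(2,5): flips 3 -> legal
(3,5): flips 3 -> legal
(4,1): no bracket -> illegal
(4,3): flips 1 -> legal
(4,5): flips 2 -> legal
(5,1): no bracket -> illegal
(5,2): flips 3 -> legal
(5,3): flips 1 -> legal
(5,4): no bracket -> illegal
(5,5): flips 3 -> legal
B mobility = 8
-- W to move --
(0,0): flips 1 -> legal
(0,2): flips 1 -> legal
(0,3): no bracket -> illegal
(1,0): flips 1 -> legal
(1,3): no bracket -> illegal
(2,0): flips 2 -> legal
(3,0): flips 1 -> legal
(4,1): no bracket -> illegal
(5,0): no bracket -> illegal
(5,1): no bracket -> illegal
W mobility = 5

Answer: B=8 W=5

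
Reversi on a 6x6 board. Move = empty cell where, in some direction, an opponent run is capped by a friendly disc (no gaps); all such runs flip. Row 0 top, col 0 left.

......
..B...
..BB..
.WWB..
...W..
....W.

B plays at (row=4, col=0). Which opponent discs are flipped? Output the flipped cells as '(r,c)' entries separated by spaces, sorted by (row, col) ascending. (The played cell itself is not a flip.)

Answer: (3,1)

Derivation:
Dir NW: edge -> no flip
Dir N: first cell '.' (not opp) -> no flip
Dir NE: opp run (3,1) capped by B -> flip
Dir W: edge -> no flip
Dir E: first cell '.' (not opp) -> no flip
Dir SW: edge -> no flip
Dir S: first cell '.' (not opp) -> no flip
Dir SE: first cell '.' (not opp) -> no flip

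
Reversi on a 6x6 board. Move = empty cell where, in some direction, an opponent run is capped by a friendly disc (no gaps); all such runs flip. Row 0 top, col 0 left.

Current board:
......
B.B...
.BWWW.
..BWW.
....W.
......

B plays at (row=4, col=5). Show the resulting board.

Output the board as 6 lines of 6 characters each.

Answer: ......
B.B...
.BWBW.
..BWB.
....WB
......

Derivation:
Place B at (4,5); scan 8 dirs for brackets.
Dir NW: opp run (3,4) (2,3) capped by B -> flip
Dir N: first cell '.' (not opp) -> no flip
Dir NE: edge -> no flip
Dir W: opp run (4,4), next='.' -> no flip
Dir E: edge -> no flip
Dir SW: first cell '.' (not opp) -> no flip
Dir S: first cell '.' (not opp) -> no flip
Dir SE: edge -> no flip
All flips: (2,3) (3,4)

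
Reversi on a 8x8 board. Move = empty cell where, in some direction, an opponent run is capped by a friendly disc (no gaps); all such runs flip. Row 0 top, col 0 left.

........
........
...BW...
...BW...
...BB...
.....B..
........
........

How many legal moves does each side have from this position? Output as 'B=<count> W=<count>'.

-- B to move --
(1,3): no bracket -> illegal
(1,4): flips 2 -> legal
(1,5): flips 1 -> legal
(2,5): flips 2 -> legal
(3,5): flips 1 -> legal
(4,5): flips 1 -> legal
B mobility = 5
-- W to move --
(1,2): flips 1 -> legal
(1,3): no bracket -> illegal
(1,4): no bracket -> illegal
(2,2): flips 1 -> legal
(3,2): flips 1 -> legal
(3,5): no bracket -> illegal
(4,2): flips 1 -> legal
(4,5): no bracket -> illegal
(4,6): no bracket -> illegal
(5,2): flips 1 -> legal
(5,3): no bracket -> illegal
(5,4): flips 1 -> legal
(5,6): no bracket -> illegal
(6,4): no bracket -> illegal
(6,5): no bracket -> illegal
(6,6): no bracket -> illegal
W mobility = 6

Answer: B=5 W=6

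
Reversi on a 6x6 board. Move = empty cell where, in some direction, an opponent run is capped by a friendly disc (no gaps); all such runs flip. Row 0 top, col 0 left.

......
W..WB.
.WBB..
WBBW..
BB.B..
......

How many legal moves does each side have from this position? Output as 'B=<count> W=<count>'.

-- B to move --
(0,0): no bracket -> illegal
(0,1): no bracket -> illegal
(0,2): no bracket -> illegal
(0,3): flips 1 -> legal
(0,4): flips 1 -> legal
(1,1): flips 1 -> legal
(1,2): flips 1 -> legal
(2,0): flips 2 -> legal
(2,4): no bracket -> illegal
(3,4): flips 1 -> legal
(4,2): no bracket -> illegal
(4,4): flips 1 -> legal
B mobility = 7
-- W to move --
(0,3): no bracket -> illegal
(0,4): no bracket -> illegal
(0,5): no bracket -> illegal
(1,1): flips 1 -> legal
(1,2): no bracket -> illegal
(1,5): flips 1 -> legal
(2,0): no bracket -> illegal
(2,4): flips 2 -> legal
(2,5): no bracket -> illegal
(3,4): no bracket -> illegal
(4,2): no bracket -> illegal
(4,4): no bracket -> illegal
(5,0): flips 1 -> legal
(5,1): flips 2 -> legal
(5,2): flips 1 -> legal
(5,3): flips 1 -> legal
(5,4): flips 2 -> legal
W mobility = 8

Answer: B=7 W=8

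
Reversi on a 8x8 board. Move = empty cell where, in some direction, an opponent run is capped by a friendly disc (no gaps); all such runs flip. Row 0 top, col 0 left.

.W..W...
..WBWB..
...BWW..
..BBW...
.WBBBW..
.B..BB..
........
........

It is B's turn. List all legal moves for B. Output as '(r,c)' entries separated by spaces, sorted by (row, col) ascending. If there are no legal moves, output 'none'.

Answer: (0,5) (1,1) (1,6) (2,6) (3,1) (3,5) (3,6) (4,0) (4,6) (5,0) (5,6)

Derivation:
(0,0): no bracket -> illegal
(0,2): no bracket -> illegal
(0,3): no bracket -> illegal
(0,5): flips 1 -> legal
(1,0): no bracket -> illegal
(1,1): flips 1 -> legal
(1,6): flips 2 -> legal
(2,1): no bracket -> illegal
(2,2): no bracket -> illegal
(2,6): flips 2 -> legal
(3,0): no bracket -> illegal
(3,1): flips 1 -> legal
(3,5): flips 4 -> legal
(3,6): flips 1 -> legal
(4,0): flips 1 -> legal
(4,6): flips 1 -> legal
(5,0): flips 1 -> legal
(5,2): no bracket -> illegal
(5,6): flips 2 -> legal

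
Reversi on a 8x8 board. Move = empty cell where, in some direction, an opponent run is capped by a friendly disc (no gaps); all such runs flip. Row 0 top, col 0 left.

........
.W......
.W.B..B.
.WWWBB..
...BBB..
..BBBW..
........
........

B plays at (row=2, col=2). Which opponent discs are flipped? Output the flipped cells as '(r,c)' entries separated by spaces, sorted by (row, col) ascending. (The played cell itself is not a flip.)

Answer: (3,3)

Derivation:
Dir NW: opp run (1,1), next='.' -> no flip
Dir N: first cell '.' (not opp) -> no flip
Dir NE: first cell '.' (not opp) -> no flip
Dir W: opp run (2,1), next='.' -> no flip
Dir E: first cell 'B' (not opp) -> no flip
Dir SW: opp run (3,1), next='.' -> no flip
Dir S: opp run (3,2), next='.' -> no flip
Dir SE: opp run (3,3) capped by B -> flip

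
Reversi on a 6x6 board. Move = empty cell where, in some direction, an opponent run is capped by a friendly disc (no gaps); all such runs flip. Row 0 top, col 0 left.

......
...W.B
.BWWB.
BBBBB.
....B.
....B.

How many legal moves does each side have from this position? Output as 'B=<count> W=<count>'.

Answer: B=6 W=9

Derivation:
-- B to move --
(0,2): flips 1 -> legal
(0,3): flips 2 -> legal
(0,4): flips 2 -> legal
(1,1): flips 1 -> legal
(1,2): flips 2 -> legal
(1,4): flips 1 -> legal
B mobility = 6
-- W to move --
(0,4): no bracket -> illegal
(0,5): no bracket -> illegal
(1,0): no bracket -> illegal
(1,1): no bracket -> illegal
(1,2): no bracket -> illegal
(1,4): no bracket -> illegal
(2,0): flips 1 -> legal
(2,5): flips 1 -> legal
(3,5): flips 1 -> legal
(4,0): flips 1 -> legal
(4,1): flips 1 -> legal
(4,2): flips 1 -> legal
(4,3): flips 1 -> legal
(4,5): flips 1 -> legal
(5,3): no bracket -> illegal
(5,5): flips 2 -> legal
W mobility = 9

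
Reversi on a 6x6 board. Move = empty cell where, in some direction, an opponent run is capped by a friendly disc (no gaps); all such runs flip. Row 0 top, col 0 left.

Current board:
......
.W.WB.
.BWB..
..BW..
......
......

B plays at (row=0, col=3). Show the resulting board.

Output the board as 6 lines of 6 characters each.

Place B at (0,3); scan 8 dirs for brackets.
Dir NW: edge -> no flip
Dir N: edge -> no flip
Dir NE: edge -> no flip
Dir W: first cell '.' (not opp) -> no flip
Dir E: first cell '.' (not opp) -> no flip
Dir SW: first cell '.' (not opp) -> no flip
Dir S: opp run (1,3) capped by B -> flip
Dir SE: first cell 'B' (not opp) -> no flip
All flips: (1,3)

Answer: ...B..
.W.BB.
.BWB..
..BW..
......
......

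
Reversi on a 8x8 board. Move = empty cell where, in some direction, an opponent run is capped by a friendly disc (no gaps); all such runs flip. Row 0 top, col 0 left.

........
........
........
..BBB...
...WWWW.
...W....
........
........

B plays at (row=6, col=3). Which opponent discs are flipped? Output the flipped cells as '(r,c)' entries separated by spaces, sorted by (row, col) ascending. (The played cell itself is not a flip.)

Dir NW: first cell '.' (not opp) -> no flip
Dir N: opp run (5,3) (4,3) capped by B -> flip
Dir NE: first cell '.' (not opp) -> no flip
Dir W: first cell '.' (not opp) -> no flip
Dir E: first cell '.' (not opp) -> no flip
Dir SW: first cell '.' (not opp) -> no flip
Dir S: first cell '.' (not opp) -> no flip
Dir SE: first cell '.' (not opp) -> no flip

Answer: (4,3) (5,3)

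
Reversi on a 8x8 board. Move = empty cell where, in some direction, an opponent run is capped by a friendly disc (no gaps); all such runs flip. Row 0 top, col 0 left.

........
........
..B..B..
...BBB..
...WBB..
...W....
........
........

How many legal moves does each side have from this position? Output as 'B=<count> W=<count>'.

Answer: B=4 W=4

Derivation:
-- B to move --
(3,2): no bracket -> illegal
(4,2): flips 1 -> legal
(5,2): flips 1 -> legal
(5,4): no bracket -> illegal
(6,2): flips 1 -> legal
(6,3): flips 2 -> legal
(6,4): no bracket -> illegal
B mobility = 4
-- W to move --
(1,1): no bracket -> illegal
(1,2): no bracket -> illegal
(1,3): no bracket -> illegal
(1,4): no bracket -> illegal
(1,5): no bracket -> illegal
(1,6): flips 2 -> legal
(2,1): no bracket -> illegal
(2,3): flips 1 -> legal
(2,4): no bracket -> illegal
(2,6): flips 2 -> legal
(3,1): no bracket -> illegal
(3,2): no bracket -> illegal
(3,6): no bracket -> illegal
(4,2): no bracket -> illegal
(4,6): flips 2 -> legal
(5,4): no bracket -> illegal
(5,5): no bracket -> illegal
(5,6): no bracket -> illegal
W mobility = 4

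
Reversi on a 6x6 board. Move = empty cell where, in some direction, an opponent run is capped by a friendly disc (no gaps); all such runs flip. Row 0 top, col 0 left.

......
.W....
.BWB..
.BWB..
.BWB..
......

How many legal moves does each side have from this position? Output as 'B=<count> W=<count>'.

-- B to move --
(0,0): flips 2 -> legal
(0,1): flips 1 -> legal
(0,2): no bracket -> illegal
(1,0): no bracket -> illegal
(1,2): no bracket -> illegal
(1,3): flips 1 -> legal
(2,0): no bracket -> illegal
(5,1): flips 1 -> legal
(5,2): no bracket -> illegal
(5,3): flips 1 -> legal
B mobility = 5
-- W to move --
(1,0): flips 1 -> legal
(1,2): no bracket -> illegal
(1,3): no bracket -> illegal
(1,4): flips 1 -> legal
(2,0): flips 2 -> legal
(2,4): flips 2 -> legal
(3,0): flips 1 -> legal
(3,4): flips 1 -> legal
(4,0): flips 2 -> legal
(4,4): flips 2 -> legal
(5,0): flips 1 -> legal
(5,1): flips 3 -> legal
(5,2): no bracket -> illegal
(5,3): no bracket -> illegal
(5,4): flips 1 -> legal
W mobility = 11

Answer: B=5 W=11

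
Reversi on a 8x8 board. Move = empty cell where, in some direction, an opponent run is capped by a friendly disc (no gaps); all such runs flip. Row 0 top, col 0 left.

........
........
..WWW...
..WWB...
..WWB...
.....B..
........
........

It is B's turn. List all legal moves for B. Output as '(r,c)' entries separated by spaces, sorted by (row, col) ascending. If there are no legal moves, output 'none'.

Answer: (1,1) (1,2) (1,4) (3,1) (4,1) (5,2)

Derivation:
(1,1): flips 2 -> legal
(1,2): flips 1 -> legal
(1,3): no bracket -> illegal
(1,4): flips 1 -> legal
(1,5): no bracket -> illegal
(2,1): no bracket -> illegal
(2,5): no bracket -> illegal
(3,1): flips 2 -> legal
(3,5): no bracket -> illegal
(4,1): flips 2 -> legal
(5,1): no bracket -> illegal
(5,2): flips 1 -> legal
(5,3): no bracket -> illegal
(5,4): no bracket -> illegal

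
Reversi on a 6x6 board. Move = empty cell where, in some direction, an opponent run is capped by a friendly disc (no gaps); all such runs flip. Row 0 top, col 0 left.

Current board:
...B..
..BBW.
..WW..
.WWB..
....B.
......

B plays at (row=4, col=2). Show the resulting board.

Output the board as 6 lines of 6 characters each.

Place B at (4,2); scan 8 dirs for brackets.
Dir NW: opp run (3,1), next='.' -> no flip
Dir N: opp run (3,2) (2,2) capped by B -> flip
Dir NE: first cell 'B' (not opp) -> no flip
Dir W: first cell '.' (not opp) -> no flip
Dir E: first cell '.' (not opp) -> no flip
Dir SW: first cell '.' (not opp) -> no flip
Dir S: first cell '.' (not opp) -> no flip
Dir SE: first cell '.' (not opp) -> no flip
All flips: (2,2) (3,2)

Answer: ...B..
..BBW.
..BW..
.WBB..
..B.B.
......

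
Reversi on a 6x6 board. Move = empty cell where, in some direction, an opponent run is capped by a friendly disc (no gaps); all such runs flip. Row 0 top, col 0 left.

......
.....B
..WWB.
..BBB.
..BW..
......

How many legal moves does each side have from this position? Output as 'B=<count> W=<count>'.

Answer: B=9 W=6

Derivation:
-- B to move --
(1,1): flips 1 -> legal
(1,2): flips 2 -> legal
(1,3): flips 1 -> legal
(1,4): flips 1 -> legal
(2,1): flips 2 -> legal
(3,1): no bracket -> illegal
(4,4): flips 1 -> legal
(5,2): flips 1 -> legal
(5,3): flips 1 -> legal
(5,4): flips 1 -> legal
B mobility = 9
-- W to move --
(0,4): no bracket -> illegal
(0,5): no bracket -> illegal
(1,3): no bracket -> illegal
(1,4): no bracket -> illegal
(2,1): flips 1 -> legal
(2,5): flips 2 -> legal
(3,1): no bracket -> illegal
(3,5): no bracket -> illegal
(4,1): flips 2 -> legal
(4,4): flips 1 -> legal
(4,5): flips 1 -> legal
(5,1): no bracket -> illegal
(5,2): flips 2 -> legal
(5,3): no bracket -> illegal
W mobility = 6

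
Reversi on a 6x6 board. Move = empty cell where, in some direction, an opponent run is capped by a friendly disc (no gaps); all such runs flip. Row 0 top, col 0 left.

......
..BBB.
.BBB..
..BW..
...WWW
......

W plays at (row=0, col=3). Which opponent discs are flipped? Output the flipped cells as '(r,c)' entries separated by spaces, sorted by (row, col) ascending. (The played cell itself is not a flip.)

Answer: (1,3) (2,3)

Derivation:
Dir NW: edge -> no flip
Dir N: edge -> no flip
Dir NE: edge -> no flip
Dir W: first cell '.' (not opp) -> no flip
Dir E: first cell '.' (not opp) -> no flip
Dir SW: opp run (1,2) (2,1), next='.' -> no flip
Dir S: opp run (1,3) (2,3) capped by W -> flip
Dir SE: opp run (1,4), next='.' -> no flip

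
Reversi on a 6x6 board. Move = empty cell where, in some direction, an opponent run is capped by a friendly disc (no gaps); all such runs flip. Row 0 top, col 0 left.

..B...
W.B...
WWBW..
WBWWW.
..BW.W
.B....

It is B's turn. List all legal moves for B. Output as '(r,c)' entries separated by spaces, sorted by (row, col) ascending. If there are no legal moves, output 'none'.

(0,0): no bracket -> illegal
(0,1): no bracket -> illegal
(1,1): flips 1 -> legal
(1,3): no bracket -> illegal
(1,4): no bracket -> illegal
(2,4): flips 2 -> legal
(2,5): no bracket -> illegal
(3,5): flips 3 -> legal
(4,0): no bracket -> illegal
(4,1): no bracket -> illegal
(4,4): flips 2 -> legal
(5,2): no bracket -> illegal
(5,3): no bracket -> illegal
(5,4): no bracket -> illegal
(5,5): no bracket -> illegal

Answer: (1,1) (2,4) (3,5) (4,4)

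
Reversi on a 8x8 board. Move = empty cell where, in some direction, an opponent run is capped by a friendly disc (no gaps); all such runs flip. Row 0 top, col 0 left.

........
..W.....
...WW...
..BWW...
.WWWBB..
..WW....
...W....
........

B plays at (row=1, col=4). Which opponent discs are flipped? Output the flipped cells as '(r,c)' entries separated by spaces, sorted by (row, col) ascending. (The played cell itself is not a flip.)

Answer: (2,3) (2,4) (3,4)

Derivation:
Dir NW: first cell '.' (not opp) -> no flip
Dir N: first cell '.' (not opp) -> no flip
Dir NE: first cell '.' (not opp) -> no flip
Dir W: first cell '.' (not opp) -> no flip
Dir E: first cell '.' (not opp) -> no flip
Dir SW: opp run (2,3) capped by B -> flip
Dir S: opp run (2,4) (3,4) capped by B -> flip
Dir SE: first cell '.' (not opp) -> no flip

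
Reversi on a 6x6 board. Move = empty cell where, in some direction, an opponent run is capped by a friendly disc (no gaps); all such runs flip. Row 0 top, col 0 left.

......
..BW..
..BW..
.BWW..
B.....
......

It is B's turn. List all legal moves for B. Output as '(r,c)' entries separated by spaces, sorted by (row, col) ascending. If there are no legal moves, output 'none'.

Answer: (0,4) (1,4) (2,4) (3,4) (4,2) (4,4)

Derivation:
(0,2): no bracket -> illegal
(0,3): no bracket -> illegal
(0,4): flips 1 -> legal
(1,4): flips 1 -> legal
(2,1): no bracket -> illegal
(2,4): flips 1 -> legal
(3,4): flips 3 -> legal
(4,1): no bracket -> illegal
(4,2): flips 1 -> legal
(4,3): no bracket -> illegal
(4,4): flips 1 -> legal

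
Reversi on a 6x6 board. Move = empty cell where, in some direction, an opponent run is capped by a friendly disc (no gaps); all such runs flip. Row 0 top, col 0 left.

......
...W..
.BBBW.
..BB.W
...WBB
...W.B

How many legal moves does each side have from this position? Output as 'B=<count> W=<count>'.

-- B to move --
(0,2): no bracket -> illegal
(0,3): flips 1 -> legal
(0,4): flips 1 -> legal
(1,2): no bracket -> illegal
(1,4): no bracket -> illegal
(1,5): flips 1 -> legal
(2,5): flips 2 -> legal
(3,4): no bracket -> illegal
(4,2): flips 1 -> legal
(5,2): no bracket -> illegal
(5,4): flips 1 -> legal
B mobility = 6
-- W to move --
(1,0): flips 2 -> legal
(1,1): no bracket -> illegal
(1,2): no bracket -> illegal
(1,4): no bracket -> illegal
(2,0): flips 3 -> legal
(3,0): no bracket -> illegal
(3,1): flips 1 -> legal
(3,4): no bracket -> illegal
(4,1): no bracket -> illegal
(4,2): flips 1 -> legal
(5,4): no bracket -> illegal
W mobility = 4

Answer: B=6 W=4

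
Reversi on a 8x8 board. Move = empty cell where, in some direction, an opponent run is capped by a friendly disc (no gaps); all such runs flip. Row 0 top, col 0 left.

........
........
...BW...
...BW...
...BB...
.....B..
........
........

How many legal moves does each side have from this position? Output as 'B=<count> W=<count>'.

-- B to move --
(1,3): no bracket -> illegal
(1,4): flips 2 -> legal
(1,5): flips 1 -> legal
(2,5): flips 2 -> legal
(3,5): flips 1 -> legal
(4,5): flips 1 -> legal
B mobility = 5
-- W to move --
(1,2): flips 1 -> legal
(1,3): no bracket -> illegal
(1,4): no bracket -> illegal
(2,2): flips 1 -> legal
(3,2): flips 1 -> legal
(3,5): no bracket -> illegal
(4,2): flips 1 -> legal
(4,5): no bracket -> illegal
(4,6): no bracket -> illegal
(5,2): flips 1 -> legal
(5,3): no bracket -> illegal
(5,4): flips 1 -> legal
(5,6): no bracket -> illegal
(6,4): no bracket -> illegal
(6,5): no bracket -> illegal
(6,6): no bracket -> illegal
W mobility = 6

Answer: B=5 W=6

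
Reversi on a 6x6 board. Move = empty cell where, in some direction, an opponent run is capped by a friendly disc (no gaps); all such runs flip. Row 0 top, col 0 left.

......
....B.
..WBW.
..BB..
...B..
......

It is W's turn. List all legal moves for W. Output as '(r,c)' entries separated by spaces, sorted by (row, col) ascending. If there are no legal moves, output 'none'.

Answer: (0,4) (4,2) (4,4)

Derivation:
(0,3): no bracket -> illegal
(0,4): flips 1 -> legal
(0,5): no bracket -> illegal
(1,2): no bracket -> illegal
(1,3): no bracket -> illegal
(1,5): no bracket -> illegal
(2,1): no bracket -> illegal
(2,5): no bracket -> illegal
(3,1): no bracket -> illegal
(3,4): no bracket -> illegal
(4,1): no bracket -> illegal
(4,2): flips 2 -> legal
(4,4): flips 1 -> legal
(5,2): no bracket -> illegal
(5,3): no bracket -> illegal
(5,4): no bracket -> illegal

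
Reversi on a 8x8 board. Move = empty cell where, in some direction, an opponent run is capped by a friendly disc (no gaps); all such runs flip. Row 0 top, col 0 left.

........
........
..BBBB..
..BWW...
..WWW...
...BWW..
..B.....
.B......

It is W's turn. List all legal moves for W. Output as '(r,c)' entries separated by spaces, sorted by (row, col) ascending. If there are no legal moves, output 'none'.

Answer: (1,1) (1,2) (1,3) (1,4) (1,5) (1,6) (2,1) (3,1) (5,2) (6,3) (6,4)

Derivation:
(1,1): flips 1 -> legal
(1,2): flips 3 -> legal
(1,3): flips 1 -> legal
(1,4): flips 1 -> legal
(1,5): flips 1 -> legal
(1,6): flips 1 -> legal
(2,1): flips 1 -> legal
(2,6): no bracket -> illegal
(3,1): flips 1 -> legal
(3,5): no bracket -> illegal
(3,6): no bracket -> illegal
(4,1): no bracket -> illegal
(5,1): no bracket -> illegal
(5,2): flips 1 -> legal
(6,0): no bracket -> illegal
(6,1): no bracket -> illegal
(6,3): flips 1 -> legal
(6,4): flips 1 -> legal
(7,0): no bracket -> illegal
(7,2): no bracket -> illegal
(7,3): no bracket -> illegal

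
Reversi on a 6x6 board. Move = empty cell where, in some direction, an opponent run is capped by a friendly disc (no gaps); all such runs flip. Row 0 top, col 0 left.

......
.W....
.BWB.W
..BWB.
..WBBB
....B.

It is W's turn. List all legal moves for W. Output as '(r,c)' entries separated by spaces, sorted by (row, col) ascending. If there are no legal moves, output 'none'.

(1,0): no bracket -> illegal
(1,2): no bracket -> illegal
(1,3): flips 1 -> legal
(1,4): no bracket -> illegal
(2,0): flips 1 -> legal
(2,4): flips 1 -> legal
(3,0): no bracket -> illegal
(3,1): flips 2 -> legal
(3,5): flips 1 -> legal
(4,1): no bracket -> illegal
(5,2): flips 2 -> legal
(5,3): flips 1 -> legal
(5,5): flips 1 -> legal

Answer: (1,3) (2,0) (2,4) (3,1) (3,5) (5,2) (5,3) (5,5)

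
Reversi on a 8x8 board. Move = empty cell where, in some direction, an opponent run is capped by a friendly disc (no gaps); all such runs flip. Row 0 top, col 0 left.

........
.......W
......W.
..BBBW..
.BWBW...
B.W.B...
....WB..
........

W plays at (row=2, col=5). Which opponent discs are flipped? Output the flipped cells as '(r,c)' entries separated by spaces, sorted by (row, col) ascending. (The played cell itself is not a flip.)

Dir NW: first cell '.' (not opp) -> no flip
Dir N: first cell '.' (not opp) -> no flip
Dir NE: first cell '.' (not opp) -> no flip
Dir W: first cell '.' (not opp) -> no flip
Dir E: first cell 'W' (not opp) -> no flip
Dir SW: opp run (3,4) (4,3) capped by W -> flip
Dir S: first cell 'W' (not opp) -> no flip
Dir SE: first cell '.' (not opp) -> no flip

Answer: (3,4) (4,3)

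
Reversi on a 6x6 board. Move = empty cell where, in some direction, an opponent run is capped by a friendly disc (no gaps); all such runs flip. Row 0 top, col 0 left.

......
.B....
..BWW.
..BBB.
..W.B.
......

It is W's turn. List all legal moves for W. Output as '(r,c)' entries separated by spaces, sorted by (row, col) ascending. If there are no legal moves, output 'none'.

(0,0): no bracket -> illegal
(0,1): no bracket -> illegal
(0,2): no bracket -> illegal
(1,0): no bracket -> illegal
(1,2): flips 2 -> legal
(1,3): no bracket -> illegal
(2,0): no bracket -> illegal
(2,1): flips 1 -> legal
(2,5): no bracket -> illegal
(3,1): no bracket -> illegal
(3,5): no bracket -> illegal
(4,1): flips 1 -> legal
(4,3): flips 1 -> legal
(4,5): flips 1 -> legal
(5,3): no bracket -> illegal
(5,4): flips 2 -> legal
(5,5): no bracket -> illegal

Answer: (1,2) (2,1) (4,1) (4,3) (4,5) (5,4)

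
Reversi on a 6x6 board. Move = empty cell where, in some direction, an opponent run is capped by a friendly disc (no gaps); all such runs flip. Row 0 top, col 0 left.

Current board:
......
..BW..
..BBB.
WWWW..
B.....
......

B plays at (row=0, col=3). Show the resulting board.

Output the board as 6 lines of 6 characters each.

Place B at (0,3); scan 8 dirs for brackets.
Dir NW: edge -> no flip
Dir N: edge -> no flip
Dir NE: edge -> no flip
Dir W: first cell '.' (not opp) -> no flip
Dir E: first cell '.' (not opp) -> no flip
Dir SW: first cell 'B' (not opp) -> no flip
Dir S: opp run (1,3) capped by B -> flip
Dir SE: first cell '.' (not opp) -> no flip
All flips: (1,3)

Answer: ...B..
..BB..
..BBB.
WWWW..
B.....
......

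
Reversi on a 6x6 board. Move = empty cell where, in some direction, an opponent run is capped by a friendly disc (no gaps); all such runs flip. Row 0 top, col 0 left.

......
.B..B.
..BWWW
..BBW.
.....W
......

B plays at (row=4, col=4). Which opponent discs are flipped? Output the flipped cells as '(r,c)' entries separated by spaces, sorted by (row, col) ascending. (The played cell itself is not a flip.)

Dir NW: first cell 'B' (not opp) -> no flip
Dir N: opp run (3,4) (2,4) capped by B -> flip
Dir NE: first cell '.' (not opp) -> no flip
Dir W: first cell '.' (not opp) -> no flip
Dir E: opp run (4,5), next=edge -> no flip
Dir SW: first cell '.' (not opp) -> no flip
Dir S: first cell '.' (not opp) -> no flip
Dir SE: first cell '.' (not opp) -> no flip

Answer: (2,4) (3,4)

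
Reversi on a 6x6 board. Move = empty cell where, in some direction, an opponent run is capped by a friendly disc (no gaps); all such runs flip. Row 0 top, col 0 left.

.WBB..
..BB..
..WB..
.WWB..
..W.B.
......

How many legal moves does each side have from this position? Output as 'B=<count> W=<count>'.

-- B to move --
(0,0): flips 1 -> legal
(1,0): no bracket -> illegal
(1,1): flips 1 -> legal
(2,0): no bracket -> illegal
(2,1): flips 1 -> legal
(3,0): flips 2 -> legal
(4,0): flips 2 -> legal
(4,1): flips 1 -> legal
(4,3): no bracket -> illegal
(5,1): flips 1 -> legal
(5,2): flips 3 -> legal
(5,3): no bracket -> illegal
B mobility = 8
-- W to move --
(0,4): flips 3 -> legal
(1,1): no bracket -> illegal
(1,4): flips 1 -> legal
(2,1): no bracket -> illegal
(2,4): flips 2 -> legal
(3,4): flips 3 -> legal
(3,5): no bracket -> illegal
(4,3): no bracket -> illegal
(4,5): no bracket -> illegal
(5,3): no bracket -> illegal
(5,4): no bracket -> illegal
(5,5): flips 2 -> legal
W mobility = 5

Answer: B=8 W=5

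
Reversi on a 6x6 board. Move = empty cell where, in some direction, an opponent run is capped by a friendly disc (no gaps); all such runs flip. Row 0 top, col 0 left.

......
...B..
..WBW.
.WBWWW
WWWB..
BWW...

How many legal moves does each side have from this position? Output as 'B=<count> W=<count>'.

Answer: B=6 W=7

Derivation:
-- B to move --
(1,1): no bracket -> illegal
(1,2): flips 1 -> legal
(1,4): no bracket -> illegal
(1,5): no bracket -> illegal
(2,0): no bracket -> illegal
(2,1): flips 1 -> legal
(2,5): flips 2 -> legal
(3,0): flips 2 -> legal
(4,4): no bracket -> illegal
(4,5): flips 1 -> legal
(5,3): flips 2 -> legal
B mobility = 6
-- W to move --
(0,2): flips 1 -> legal
(0,3): flips 2 -> legal
(0,4): flips 1 -> legal
(1,2): flips 1 -> legal
(1,4): flips 2 -> legal
(2,1): no bracket -> illegal
(4,4): flips 1 -> legal
(5,3): flips 1 -> legal
(5,4): no bracket -> illegal
W mobility = 7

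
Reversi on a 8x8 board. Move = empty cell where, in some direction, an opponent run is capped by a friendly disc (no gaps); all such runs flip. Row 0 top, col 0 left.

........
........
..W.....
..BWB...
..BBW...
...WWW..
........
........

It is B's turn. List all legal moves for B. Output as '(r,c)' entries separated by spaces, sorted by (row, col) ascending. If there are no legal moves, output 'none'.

Answer: (1,2) (2,3) (2,4) (4,5) (6,3) (6,4) (6,5)

Derivation:
(1,1): no bracket -> illegal
(1,2): flips 1 -> legal
(1,3): no bracket -> illegal
(2,1): no bracket -> illegal
(2,3): flips 1 -> legal
(2,4): flips 1 -> legal
(3,1): no bracket -> illegal
(3,5): no bracket -> illegal
(4,5): flips 1 -> legal
(4,6): no bracket -> illegal
(5,2): no bracket -> illegal
(5,6): no bracket -> illegal
(6,2): no bracket -> illegal
(6,3): flips 1 -> legal
(6,4): flips 3 -> legal
(6,5): flips 1 -> legal
(6,6): no bracket -> illegal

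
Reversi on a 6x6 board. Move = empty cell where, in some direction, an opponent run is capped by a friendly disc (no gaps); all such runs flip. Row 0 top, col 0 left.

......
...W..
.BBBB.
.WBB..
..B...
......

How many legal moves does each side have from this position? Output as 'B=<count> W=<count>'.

Answer: B=7 W=5

Derivation:
-- B to move --
(0,2): flips 1 -> legal
(0,3): flips 1 -> legal
(0,4): flips 1 -> legal
(1,2): no bracket -> illegal
(1,4): no bracket -> illegal
(2,0): flips 1 -> legal
(3,0): flips 1 -> legal
(4,0): flips 1 -> legal
(4,1): flips 1 -> legal
B mobility = 7
-- W to move --
(1,0): no bracket -> illegal
(1,1): flips 1 -> legal
(1,2): no bracket -> illegal
(1,4): no bracket -> illegal
(1,5): no bracket -> illegal
(2,0): no bracket -> illegal
(2,5): no bracket -> illegal
(3,0): no bracket -> illegal
(3,4): flips 2 -> legal
(3,5): flips 1 -> legal
(4,1): no bracket -> illegal
(4,3): flips 2 -> legal
(4,4): no bracket -> illegal
(5,1): no bracket -> illegal
(5,2): no bracket -> illegal
(5,3): flips 1 -> legal
W mobility = 5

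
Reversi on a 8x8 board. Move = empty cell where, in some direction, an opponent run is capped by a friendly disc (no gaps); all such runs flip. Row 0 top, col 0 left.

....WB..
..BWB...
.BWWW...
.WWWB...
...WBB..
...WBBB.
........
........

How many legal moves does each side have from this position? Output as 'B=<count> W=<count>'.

-- B to move --
(0,2): no bracket -> illegal
(0,3): flips 1 -> legal
(1,1): flips 2 -> legal
(1,5): no bracket -> illegal
(2,0): no bracket -> illegal
(2,5): flips 3 -> legal
(3,0): flips 3 -> legal
(3,5): no bracket -> illegal
(4,0): no bracket -> illegal
(4,1): flips 3 -> legal
(4,2): flips 3 -> legal
(5,2): flips 2 -> legal
(6,2): flips 1 -> legal
(6,3): no bracket -> illegal
(6,4): no bracket -> illegal
B mobility = 8
-- W to move --
(0,1): flips 1 -> legal
(0,2): flips 1 -> legal
(0,3): no bracket -> illegal
(0,6): flips 1 -> legal
(1,0): flips 1 -> legal
(1,1): flips 2 -> legal
(1,5): flips 1 -> legal
(1,6): no bracket -> illegal
(2,0): flips 1 -> legal
(2,5): flips 1 -> legal
(3,0): no bracket -> illegal
(3,5): flips 2 -> legal
(3,6): no bracket -> illegal
(4,6): flips 2 -> legal
(4,7): no bracket -> illegal
(5,7): flips 3 -> legal
(6,3): no bracket -> illegal
(6,4): flips 3 -> legal
(6,5): flips 1 -> legal
(6,6): flips 2 -> legal
(6,7): flips 3 -> legal
W mobility = 15

Answer: B=8 W=15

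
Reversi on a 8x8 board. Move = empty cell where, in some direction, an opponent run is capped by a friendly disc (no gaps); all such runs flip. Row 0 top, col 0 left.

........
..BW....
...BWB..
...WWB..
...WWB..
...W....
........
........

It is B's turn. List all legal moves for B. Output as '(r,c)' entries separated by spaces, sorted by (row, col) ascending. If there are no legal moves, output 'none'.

Answer: (0,2) (0,3) (1,4) (3,2) (4,2) (5,2) (6,2) (6,3)

Derivation:
(0,2): flips 2 -> legal
(0,3): flips 1 -> legal
(0,4): no bracket -> illegal
(1,4): flips 1 -> legal
(1,5): no bracket -> illegal
(2,2): no bracket -> illegal
(3,2): flips 2 -> legal
(4,2): flips 2 -> legal
(5,2): flips 2 -> legal
(5,4): no bracket -> illegal
(5,5): no bracket -> illegal
(6,2): flips 2 -> legal
(6,3): flips 3 -> legal
(6,4): no bracket -> illegal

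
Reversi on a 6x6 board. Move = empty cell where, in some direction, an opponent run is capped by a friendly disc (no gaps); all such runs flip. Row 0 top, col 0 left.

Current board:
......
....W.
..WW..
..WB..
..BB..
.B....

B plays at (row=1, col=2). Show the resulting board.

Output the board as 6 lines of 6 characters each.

Place B at (1,2); scan 8 dirs for brackets.
Dir NW: first cell '.' (not opp) -> no flip
Dir N: first cell '.' (not opp) -> no flip
Dir NE: first cell '.' (not opp) -> no flip
Dir W: first cell '.' (not opp) -> no flip
Dir E: first cell '.' (not opp) -> no flip
Dir SW: first cell '.' (not opp) -> no flip
Dir S: opp run (2,2) (3,2) capped by B -> flip
Dir SE: opp run (2,3), next='.' -> no flip
All flips: (2,2) (3,2)

Answer: ......
..B.W.
..BW..
..BB..
..BB..
.B....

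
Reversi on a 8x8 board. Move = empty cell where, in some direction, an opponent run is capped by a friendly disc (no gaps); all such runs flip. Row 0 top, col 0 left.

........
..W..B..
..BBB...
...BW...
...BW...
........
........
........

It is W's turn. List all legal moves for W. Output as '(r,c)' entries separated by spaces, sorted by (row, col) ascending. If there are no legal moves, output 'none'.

Answer: (1,1) (1,4) (3,2) (4,2) (5,2)

Derivation:
(0,4): no bracket -> illegal
(0,5): no bracket -> illegal
(0,6): no bracket -> illegal
(1,1): flips 2 -> legal
(1,3): no bracket -> illegal
(1,4): flips 1 -> legal
(1,6): no bracket -> illegal
(2,1): no bracket -> illegal
(2,5): no bracket -> illegal
(2,6): no bracket -> illegal
(3,1): no bracket -> illegal
(3,2): flips 2 -> legal
(3,5): no bracket -> illegal
(4,2): flips 1 -> legal
(5,2): flips 1 -> legal
(5,3): no bracket -> illegal
(5,4): no bracket -> illegal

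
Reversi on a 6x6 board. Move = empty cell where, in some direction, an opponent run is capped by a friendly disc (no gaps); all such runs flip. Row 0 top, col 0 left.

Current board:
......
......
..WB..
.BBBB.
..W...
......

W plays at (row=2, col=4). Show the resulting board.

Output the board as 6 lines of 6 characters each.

Place W at (2,4); scan 8 dirs for brackets.
Dir NW: first cell '.' (not opp) -> no flip
Dir N: first cell '.' (not opp) -> no flip
Dir NE: first cell '.' (not opp) -> no flip
Dir W: opp run (2,3) capped by W -> flip
Dir E: first cell '.' (not opp) -> no flip
Dir SW: opp run (3,3) capped by W -> flip
Dir S: opp run (3,4), next='.' -> no flip
Dir SE: first cell '.' (not opp) -> no flip
All flips: (2,3) (3,3)

Answer: ......
......
..WWW.
.BBWB.
..W...
......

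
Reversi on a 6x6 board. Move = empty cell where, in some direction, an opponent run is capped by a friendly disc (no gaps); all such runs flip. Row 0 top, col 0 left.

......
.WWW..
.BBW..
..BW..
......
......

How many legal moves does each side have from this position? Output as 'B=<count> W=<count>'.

Answer: B=9 W=5

Derivation:
-- B to move --
(0,0): flips 1 -> legal
(0,1): flips 1 -> legal
(0,2): flips 1 -> legal
(0,3): flips 1 -> legal
(0,4): flips 1 -> legal
(1,0): no bracket -> illegal
(1,4): flips 1 -> legal
(2,0): no bracket -> illegal
(2,4): flips 1 -> legal
(3,4): flips 1 -> legal
(4,2): no bracket -> illegal
(4,3): no bracket -> illegal
(4,4): flips 1 -> legal
B mobility = 9
-- W to move --
(1,0): no bracket -> illegal
(2,0): flips 2 -> legal
(3,0): flips 1 -> legal
(3,1): flips 3 -> legal
(4,1): flips 1 -> legal
(4,2): flips 2 -> legal
(4,3): no bracket -> illegal
W mobility = 5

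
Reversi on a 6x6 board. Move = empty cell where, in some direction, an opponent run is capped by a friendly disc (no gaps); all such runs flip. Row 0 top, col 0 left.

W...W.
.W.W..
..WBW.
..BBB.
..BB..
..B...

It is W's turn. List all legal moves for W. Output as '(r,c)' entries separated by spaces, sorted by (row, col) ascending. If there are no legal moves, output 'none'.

(1,2): no bracket -> illegal
(1,4): no bracket -> illegal
(2,1): no bracket -> illegal
(2,5): no bracket -> illegal
(3,1): no bracket -> illegal
(3,5): no bracket -> illegal
(4,1): no bracket -> illegal
(4,4): flips 2 -> legal
(4,5): no bracket -> illegal
(5,1): flips 2 -> legal
(5,3): flips 3 -> legal
(5,4): no bracket -> illegal

Answer: (4,4) (5,1) (5,3)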